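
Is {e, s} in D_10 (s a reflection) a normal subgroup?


H = {e, s} in D_10 (s a reflection)
r·s·r⁻¹ = sr⁻² ≠ s for n ≥ 3, so {e, s} is not closed under conjugation

No, not a normal subgroup


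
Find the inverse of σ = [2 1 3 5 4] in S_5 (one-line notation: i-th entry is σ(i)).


To find σ⁻¹, swap domain and range:
σ(1) = 2 → σ⁻¹(2) = 1
σ(2) = 1 → σ⁻¹(1) = 2
σ(3) = 3 → σ⁻¹(3) = 3
σ(4) = 5 → σ⁻¹(5) = 4
σ(5) = 4 → σ⁻¹(4) = 5

σ⁻¹ = [2 1 3 5 4]


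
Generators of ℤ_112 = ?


g generates ℤ_n iff gcd(g,n) = 1
Prime factors of 112: 2, 7
Generators are g ∈ {1,...,111} not divisible by any of these primes.
Generators: {1, 3, 5, 9, 11, 13, 15, 17, 19, 23, 25, 27, 29, 31, 33, 37, 39, 41, 43, 45, 47, 51, 53, 55, 57, 59, 61, 65, 67, 69, 71, 73, 75, 79, 81, 83, 85, 87, 89, 93, 95, 97, 99, 101, 103, 107, 109, 111}
Number of generators = φ(112) = 48

Generators of ℤ_112 = {1, 3, 5, 9, 11, 13, 15, 17, 19, 23, 25, 27, 29, 31, 33, 37, 39, 41, 43, 45, 47, 51, 53, 55, 57, 59, 61, 65, 67, 69, 71, 73, 75, 79, 81, 83, 85, 87, 89, 93, 95, 97, 99, 101, 103, 107, 109, 111}


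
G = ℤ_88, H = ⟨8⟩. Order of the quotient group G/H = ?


|⟨8⟩| = n / gcd(8, 88) = 88 / 8 = 11
H is normal (ℤ_88 is abelian).
|G/H| = |G| / |H| = 88 / 11 = 8

|G/H| = 8


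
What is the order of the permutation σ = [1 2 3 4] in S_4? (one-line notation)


Cycle decomposition: identity (all elements fixed)
Order = 1 (identity has order 1)

ord(σ) = 1


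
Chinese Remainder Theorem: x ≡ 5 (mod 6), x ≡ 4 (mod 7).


m₁ = 6, m₂ = 7, gcd = 1, so CRT applies. M = m₁·m₂ = 42
Let M₁ = M/m₁ = 7, M₂ = M/m₂ = 6
Find y₁ ≡ M₁⁻¹ (mod m₁): 7⁻¹ ≡ 1 (mod 6)
Find y₂ ≡ M₂⁻¹ (mod m₂): 6⁻¹ ≡ 6 (mod 7)
x = a₁·M₁·y₁ + a₂·M₂·y₂ = 5·7·1 + 4·6·6 = 179
Reduce mod 42: x ≡ 11
Check: 11 mod 6 = 5 ✓, 11 mod 7 = 4 ✓

x ≡ 11 (mod 42)


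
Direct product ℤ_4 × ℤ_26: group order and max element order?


|ℤ_4 × ℤ_26| = 4 × 26 = 104
Max element order = lcm(4,26) = 52
Cyclic? No (gcd=2)

|ℤ_4×ℤ_26| = 104, max element order = 52


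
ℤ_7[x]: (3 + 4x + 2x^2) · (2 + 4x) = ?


Expand and collect like terms; reduce coefficients mod 7:
x^0: 3·2 = 6 ≡ 6 (mod 7)
x^1: 3·4 + 4·2 = 20 ≡ 6 (mod 7)
x^2: 4·4 + 2·2 = 20 ≡ 6 (mod 7)
x^3: 2·4 = 8 ≡ 1 (mod 7)
Result: 6 + 6x + 6x^2 + x^3

f · g = 6 + 6x + 6x^2 + x^3


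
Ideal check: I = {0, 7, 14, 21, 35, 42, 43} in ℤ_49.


Check ideal conditions for I = {0, 7, 14, 21, 35, 42, 43} in ℤ_49:
(1) I is an additive subgroup? No
(2) For r ∈ ℤ_49 and a ∈ I: r·a ∈ I? No  [counterexample: r=2, a=14, r·a mod 49 = 28 ∉ I]

No, I is not an ideal of ℤ_49


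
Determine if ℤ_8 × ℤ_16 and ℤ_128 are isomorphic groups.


Comparing ℤ_8 × ℤ_16 and ℤ_128:
gcd(8,16) = 8 ≠ 1. Max element order in ℤ_8×ℤ_16 is lcm(8,16) = 16 < 128, so it has no element of order 128

No, ℤ_8 × ℤ_16 ≇ ℤ_128


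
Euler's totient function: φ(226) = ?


Factor n: 226 = 2 × 113
φ(n) = n · ∏(1 - 1/p) over distinct primes p | n
φ(226) = 226 · (1 - 1/2) · (1 - 1/113) = 112

φ(226) = 112


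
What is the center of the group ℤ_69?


Z(G) = {g ∈ G | gx = xg for all x ∈ G}
ℤ_69 is abelian, so Z(G) = G

Z(ℤ_69) = ℤ_69


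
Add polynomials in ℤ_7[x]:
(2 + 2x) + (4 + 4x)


Add coefficients mod 7:
x^0: 2 + 4 = 6 (mod 7)
x^1: 2 + 4 = 6 (mod 7)
Result: 6 + 6x

f + g = 6 + 6x


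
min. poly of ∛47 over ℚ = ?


∛47 satisfies x³ - 47 = 0, irreducible over ℚ (no rational root; 47 is not a perfect cube)

Minimal polynomial: x³ - 47


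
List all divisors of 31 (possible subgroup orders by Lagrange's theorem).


Lagrange's theorem: |H| divides |G|
|G| = 31
Divisors of 31: 1, 31

Possible subgroup orders: {1, 31}


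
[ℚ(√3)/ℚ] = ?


√3 has minimal polynomial x² - 3 (irreducible over ℚ since 3 is squarefree)

[ℚ(√3)/ℚ] = 2


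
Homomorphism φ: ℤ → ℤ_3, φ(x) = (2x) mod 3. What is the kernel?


Kernel = preimage of identity
ker(φ) = {x ∈ ℤ : 2x ≡ 0 (mod 3)}. gcd(2,3) = 1, so 2x ≡ 0 (mod 3) ⟺ x ≡ 0 (mod 3/1 = 3). Hence ker(φ) = 3ℤ

ker(φ) = 3ℤ


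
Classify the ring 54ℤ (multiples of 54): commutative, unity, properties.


54ℤ is a commutative ring under +,× but has no multiplicative identity (1 ∉ 54ℤ); it has no zero divisors, but without unity it is not an integral domain
Commutative: Yes
Integral domain: No
Has unity: No

54ℤ (multiples of 54): Commutative=Yes, Unity=No


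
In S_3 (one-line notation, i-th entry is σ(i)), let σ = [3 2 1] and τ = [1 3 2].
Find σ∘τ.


σ∘τ: apply τ first, then σ
1 →τ 1 →σ 3
2 →τ 3 →σ 1
3 →τ 2 →σ 2

σ∘τ = [3 1 2]


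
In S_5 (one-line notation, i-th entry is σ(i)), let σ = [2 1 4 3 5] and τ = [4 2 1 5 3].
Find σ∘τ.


σ∘τ: apply τ first, then σ
1 →τ 4 →σ 3
2 →τ 2 →σ 1
3 →τ 1 →σ 2
4 →τ 5 →σ 5
5 →τ 3 →σ 4

σ∘τ = [3 1 2 5 4]


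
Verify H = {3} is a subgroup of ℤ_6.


Subgroup test for H = {3} in (ℤ_6, +):
(1) 0 ∈ H? No
(2) Closure: for all a,b ∈ H, (a+b) mod 6 ∈ H? No  [counterexample: 3 + 3 = 0 ∉ H]
(3) Inverses: for all a ∈ H, -a mod 6 ∈ H? Yes

No, H is not a subgroup of ℤ_6


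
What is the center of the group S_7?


Z(G) = {g ∈ G | gx = xg for all x ∈ G}
S_n is non-abelian for n ≥ 3; Z(S_7) is trivial

Z(S_7) = {e}


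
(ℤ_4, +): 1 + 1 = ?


Operation: addition mod 4
1 + 1 = (a + b) mod 4 with a = 1, b = 1

1 + 1 = 2


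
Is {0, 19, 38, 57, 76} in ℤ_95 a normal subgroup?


H = {0, 19, 38, 57, 76} in ℤ_95
ℤ_95 is abelian; every subgroup of an abelian group is normal

Yes, normal subgroup


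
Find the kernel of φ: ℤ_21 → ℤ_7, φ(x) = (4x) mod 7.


Kernel = preimage of identity
ker(φ) = {x ∈ ℤ_21 : 4x ≡ 0 (mod 7)}. Since 7 | 21, φ is well-defined. The kernel is the cyclic subgroup ⟨7⟩ of ℤ_21 (order 3), i.e. {0, 7, 14}

ker(φ) = {0, 7, 14}


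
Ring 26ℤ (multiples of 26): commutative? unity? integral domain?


26ℤ is a commutative ring under +,× but has no multiplicative identity (1 ∉ 26ℤ); it has no zero divisors, but without unity it is not an integral domain
Commutative: Yes
Integral domain: No
Has unity: No

26ℤ (multiples of 26): Commutative=Yes, Unity=No


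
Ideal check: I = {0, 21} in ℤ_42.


Check ideal conditions for I = {0, 21} in ℤ_42:
(1) I is an additive subgroup? Yes
(2) For r ∈ ℤ_42 and a ∈ I: r·a ∈ I? Yes

Yes, I is an ideal of ℤ_42


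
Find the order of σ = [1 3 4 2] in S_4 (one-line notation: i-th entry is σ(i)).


Cycle decomposition: (2 3 4)
Cycle lengths: 3
Order = lcm(3) = 3

ord(σ) = 3


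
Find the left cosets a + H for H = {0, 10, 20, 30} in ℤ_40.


H = {0, 10, 20, 30}, |H| = 4
Number of cosets = |G|/|H| = 40/4 = 10
0 + H = {0, 10, 20, 30}
1 + H = {1, 11, 21, 31}
2 + H = {2, 12, 22, 32}
3 + H = {3, 13, 23, 33}
4 + H = {4, 14, 24, 34}
5 + H = {5, 15, 25, 35}
6 + H = {6, 16, 26, 36}
7 + H = {7, 17, 27, 37}
8 + H = {8, 18, 28, 38}
9 + H = {9, 19, 29, 39}

Cosets: 0+H={0,10,20,30}; 1+H={1,11,21,31}; 2+H={2,12,22,32}; 3+H={3,13,23,33}; 4+H={4,14,24,34}; 5+H={5,15,25,35}; 6+H={6,16,26,36}; 7+H={7,17,27,37}; 8+H={8,18,28,38}; 9+H={9,19,29,39}


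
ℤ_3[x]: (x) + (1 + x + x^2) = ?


Add coefficients mod 3:
x^0: 0 + 1 = 1 (mod 3)
x^1: 1 + 1 = 2 (mod 3)
x^2: 0 + 1 = 1 (mod 3)
Result: 1 + 2x + x^2

f + g = 1 + 2x + x^2


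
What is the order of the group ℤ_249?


ℤ_n has n elements.

|ℤ_249| = 249


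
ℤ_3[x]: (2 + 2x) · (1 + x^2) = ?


Expand and collect like terms; reduce coefficients mod 3:
x^0: 2·1 = 2 ≡ 2 (mod 3)
x^1: 2·0 + 2·1 = 2 ≡ 2 (mod 3)
x^2: 2·1 + 2·0 = 2 ≡ 2 (mod 3)
x^3: 2·1 = 2 ≡ 2 (mod 3)
Result: 2 + 2x + 2x^2 + 2x^3

f · g = 2 + 2x + 2x^2 + 2x^3


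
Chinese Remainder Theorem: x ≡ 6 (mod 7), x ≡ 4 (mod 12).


m₁ = 7, m₂ = 12, gcd = 1, so CRT applies. M = m₁·m₂ = 84
Let M₁ = M/m₁ = 12, M₂ = M/m₂ = 7
Find y₁ ≡ M₁⁻¹ (mod m₁): 12⁻¹ ≡ 3 (mod 7)
Find y₂ ≡ M₂⁻¹ (mod m₂): 7⁻¹ ≡ 7 (mod 12)
x = a₁·M₁·y₁ + a₂·M₂·y₂ = 6·12·3 + 4·7·7 = 412
Reduce mod 84: x ≡ 76
Check: 76 mod 7 = 6 ✓, 76 mod 12 = 4 ✓

x ≡ 76 (mod 84)


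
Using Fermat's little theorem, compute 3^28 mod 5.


Fermat's little theorem: if p is prime and gcd(a,p)=1, then a^(p-1) ≡ 1 (mod p)
p = 5 is prime, gcd(3,5) = 1
Reduce exponent: 28 mod 4 = 0
So 3^28 ≡ 3^0 (mod 5)
3^0 = 1

3^28 ≡ 1 (mod 5)


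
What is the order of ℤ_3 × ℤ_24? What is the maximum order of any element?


|ℤ_3 × ℤ_24| = 3 × 24 = 72
Max element order = lcm(3,24) = 24
Cyclic? No (gcd=3)

|ℤ_3×ℤ_24| = 72, max element order = 24


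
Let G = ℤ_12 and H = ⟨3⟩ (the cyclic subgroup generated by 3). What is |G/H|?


|⟨3⟩| = n / gcd(3, 12) = 12 / 3 = 4
H is normal (ℤ_12 is abelian).
|G/H| = |G| / |H| = 12 / 4 = 3

|G/H| = 3


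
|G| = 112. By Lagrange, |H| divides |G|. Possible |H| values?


Lagrange's theorem: |H| divides |G|
|G| = 112
Divisors of 112: 1, 2, 4, 7, 8, 14, 16, 28, 56, 112

Possible subgroup orders: {1, 2, 4, 7, 8, 14, 16, 28, 56, 112}


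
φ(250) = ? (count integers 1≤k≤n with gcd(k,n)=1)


Factor n: 250 = 2 × 5^3
φ(n) = n · ∏(1 - 1/p) over distinct primes p | n
φ(250) = 250 · (1 - 1/2) · (1 - 1/5) = 100

φ(250) = 100


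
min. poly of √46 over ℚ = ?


√46 satisfies x² - 46 = 0, irreducible over ℚ since 46 is squarefree

Minimal polynomial: x² - 46


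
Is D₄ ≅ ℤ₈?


Comparing D₄ and ℤ₈:
D₄ is non-abelian, ℤ₈ is abelian

No, D₄ ≇ ℤ₈


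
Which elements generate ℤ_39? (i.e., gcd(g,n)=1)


g generates ℤ_n iff gcd(g,n) = 1
Prime factors of 39: 3, 13
Generators are g ∈ {1,...,38} not divisible by any of these primes.
Generators: {1, 2, 4, 5, 7, 8, 10, 11, 14, 16, 17, 19, 20, 22, 23, 25, 28, 29, 31, 32, 34, 35, 37, 38}
Number of generators = φ(39) = 24

Generators of ℤ_39 = {1, 2, 4, 5, 7, 8, 10, 11, 14, 16, 17, 19, 20, 22, 23, 25, 28, 29, 31, 32, 34, 35, 37, 38}


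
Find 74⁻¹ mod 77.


Use the extended Euclidean algorithm to write 1 = 74·s + 77·t; then s mod 77 is the inverse.
Euclidean algorithm:
  74 = 0·77 + 74
  77 = 1·74 + 3
  74 = 24·3 + 2
  3 = 1·2 + 1
  2 = 2·1 + 0
gcd(74,77) = 1
Back-substitution gives: 74·(-26) + 77·(25) = 1
So 74⁻¹ ≡ -26 ≡ 51 (mod 77)
Check: 74 × 51 = 3774 ≡ 1 (mod 77) ✓

74⁻¹ ≡ 51 (mod 77)


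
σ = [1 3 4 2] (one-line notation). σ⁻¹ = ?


To find σ⁻¹, swap domain and range:
σ(1) = 1 → σ⁻¹(1) = 1
σ(2) = 3 → σ⁻¹(3) = 2
σ(3) = 4 → σ⁻¹(4) = 3
σ(4) = 2 → σ⁻¹(2) = 4

σ⁻¹ = [1 4 2 3]


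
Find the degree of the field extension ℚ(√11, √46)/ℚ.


[ℚ(√11,√46):ℚ] = [ℚ(√11,√46):ℚ(√11)]·[ℚ(√11):ℚ] = 2·2 = 4

[ℚ(√11, √46)/ℚ] = 4


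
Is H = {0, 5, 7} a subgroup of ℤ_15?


Subgroup test for H = {0, 5, 7} in (ℤ_15, +):
(1) 0 ∈ H? Yes
(2) Closure: for all a,b ∈ H, (a+b) mod 15 ∈ H? No  [counterexample: 5 + 5 = 10 ∉ H]
(3) Inverses: for all a ∈ H, -a mod 15 ∈ H? No

No, H is not a subgroup of ℤ_15


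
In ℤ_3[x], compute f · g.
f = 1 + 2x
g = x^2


Expand and collect like terms; reduce coefficients mod 3:
x^0: 1·0 = 0 ≡ 0 (mod 3)
x^1: 1·0 + 2·0 = 0 ≡ 0 (mod 3)
x^2: 1·1 + 2·0 = 1 ≡ 1 (mod 3)
x^3: 2·1 = 2 ≡ 2 (mod 3)
Result: x^2 + 2x^3

f · g = x^2 + 2x^3


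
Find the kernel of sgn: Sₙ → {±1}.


Kernel = preimage of identity
ker(sgn) = even permutations = Aₙ

ker(sgn) = Aₙ


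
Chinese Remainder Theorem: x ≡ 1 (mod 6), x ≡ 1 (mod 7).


m₁ = 6, m₂ = 7, gcd = 1, so CRT applies. M = m₁·m₂ = 42
Let M₁ = M/m₁ = 7, M₂ = M/m₂ = 6
Find y₁ ≡ M₁⁻¹ (mod m₁): 7⁻¹ ≡ 1 (mod 6)
Find y₂ ≡ M₂⁻¹ (mod m₂): 6⁻¹ ≡ 6 (mod 7)
x = a₁·M₁·y₁ + a₂·M₂·y₂ = 1·7·1 + 1·6·6 = 43
Reduce mod 42: x ≡ 1
Check: 1 mod 6 = 1 ✓, 1 mod 7 = 1 ✓

x ≡ 1 (mod 42)


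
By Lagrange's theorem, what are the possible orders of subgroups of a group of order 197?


Lagrange's theorem: |H| divides |G|
|G| = 197
Divisors of 197: 1, 197

Possible subgroup orders: {1, 197}


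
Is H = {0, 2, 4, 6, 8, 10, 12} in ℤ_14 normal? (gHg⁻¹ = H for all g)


H = {0, 2, 4, 6, 8, 10, 12} in ℤ_14
ℤ_14 is abelian; every subgroup of an abelian group is normal

Yes, normal subgroup


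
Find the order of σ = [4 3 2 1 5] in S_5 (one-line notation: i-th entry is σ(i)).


Cycle decomposition: (1 4) (2 3)
Cycle lengths: 2, 2
Order = lcm(2, 2) = 2

ord(σ) = 2


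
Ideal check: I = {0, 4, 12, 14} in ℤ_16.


Check ideal conditions for I = {0, 4, 12, 14} in ℤ_16:
(1) I is an additive subgroup? No
(2) For r ∈ ℤ_16 and a ∈ I: r·a ∈ I? No  [counterexample: r=2, a=4, r·a mod 16 = 8 ∉ I]

No, I is not an ideal of ℤ_16


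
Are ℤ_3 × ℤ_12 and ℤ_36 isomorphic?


Comparing ℤ_3 × ℤ_12 and ℤ_36:
gcd(3,12) = 3 ≠ 1. Max element order in ℤ_3×ℤ_12 is lcm(3,12) = 12 < 36, so it has no element of order 36

No, ℤ_3 × ℤ_12 ≇ ℤ_36


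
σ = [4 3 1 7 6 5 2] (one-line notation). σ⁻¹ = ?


To find σ⁻¹, swap domain and range:
σ(1) = 4 → σ⁻¹(4) = 1
σ(2) = 3 → σ⁻¹(3) = 2
σ(3) = 1 → σ⁻¹(1) = 3
σ(4) = 7 → σ⁻¹(7) = 4
σ(5) = 6 → σ⁻¹(6) = 5
σ(6) = 5 → σ⁻¹(5) = 6
σ(7) = 2 → σ⁻¹(2) = 7

σ⁻¹ = [3 7 2 1 6 5 4]


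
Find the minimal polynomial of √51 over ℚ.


√51 satisfies x² - 51 = 0, irreducible over ℚ since 51 is squarefree

Minimal polynomial: x² - 51


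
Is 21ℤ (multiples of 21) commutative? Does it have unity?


21ℤ is a commutative ring under +,× but has no multiplicative identity (1 ∉ 21ℤ); it has no zero divisors, but without unity it is not an integral domain
Commutative: Yes
Integral domain: No
Has unity: No

21ℤ (multiples of 21): Commutative=Yes, Unity=No


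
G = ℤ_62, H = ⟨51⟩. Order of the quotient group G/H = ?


|⟨51⟩| = n / gcd(51, 62) = 62 / 1 = 62
H is normal (ℤ_62 is abelian).
|G/H| = |G| / |H| = 62 / 62 = 1

|G/H| = 1


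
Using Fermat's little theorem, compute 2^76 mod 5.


Fermat's little theorem: if p is prime and gcd(a,p)=1, then a^(p-1) ≡ 1 (mod p)
p = 5 is prime, gcd(2,5) = 1
Reduce exponent: 76 mod 4 = 0
So 2^76 ≡ 2^0 (mod 5)
2^0 = 1

2^76 ≡ 1 (mod 5)


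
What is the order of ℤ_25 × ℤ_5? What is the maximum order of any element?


|ℤ_25 × ℤ_5| = 25 × 5 = 125
Max element order = lcm(25,5) = 25
Cyclic? No (gcd=5)

|ℤ_25×ℤ_5| = 125, max element order = 25


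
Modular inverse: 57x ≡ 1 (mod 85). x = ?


Use the extended Euclidean algorithm to write 1 = 57·s + 85·t; then s mod 85 is the inverse.
Euclidean algorithm:
  57 = 0·85 + 57
  85 = 1·57 + 28
  57 = 2·28 + 1
  28 = 28·1 + 0
gcd(57,85) = 1
Back-substitution gives: 57·(3) + 85·(-2) = 1
So 57⁻¹ ≡ 3 ≡ 3 (mod 85)
Check: 57 × 3 = 171 ≡ 1 (mod 85) ✓

57⁻¹ ≡ 3 (mod 85)


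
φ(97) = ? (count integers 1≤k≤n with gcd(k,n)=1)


Factor n: 97 = 97
φ(n) = n · ∏(1 - 1/p) over distinct primes p | n
φ(97) = 97 · (1 - 1/97) = 96

φ(97) = 96


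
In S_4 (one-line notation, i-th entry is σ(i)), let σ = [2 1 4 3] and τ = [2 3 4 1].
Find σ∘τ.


σ∘τ: apply τ first, then σ
1 →τ 2 →σ 1
2 →τ 3 →σ 4
3 →τ 4 →σ 3
4 →τ 1 →σ 2

σ∘τ = [1 4 3 2]


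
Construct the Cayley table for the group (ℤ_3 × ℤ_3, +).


Elements: {(0,0), (0,1), (0,2), (1,0), (1,1), (1,2), (2,0), (2,1), (2,2)}
Operation: componentwise addition mod (3, 3)
Entry (a, b) = ((a₁+b₁) mod 3, (a₂+b₂) mod 3)

Cayley table:
      | (0,0) | (0,1) | (0,2) | (1,0) | (1,1) | (1,2) | (2,0) | (2,1) | (2,2)
(0,0) | (0,0) | (0,1) | (0,2) | (1,0) | (1,1) | (1,2) | (2,0) | (2,1) | (2,2)
(0,1) | (0,1) | (0,2) | (0,0) | (1,1) | (1,2) | (1,0) | (2,1) | (2,2) | (2,0)
(0,2) | (0,2) | (0,0) | (0,1) | (1,2) | (1,0) | (1,1) | (2,2) | (2,0) | (2,1)
(1,0) | (1,0) | (1,1) | (1,2) | (2,0) | (2,1) | (2,2) | (0,0) | (0,1) | (0,2)
(1,1) | (1,1) | (1,2) | (1,0) | (2,1) | (2,2) | (2,0) | (0,1) | (0,2) | (0,0)
(1,2) | (1,2) | (1,0) | (1,1) | (2,2) | (2,0) | (2,1) | (0,2) | (0,0) | (0,1)
(2,0) | (2,0) | (2,1) | (2,2) | (0,0) | (0,1) | (0,2) | (1,0) | (1,1) | (1,2)
(2,1) | (2,1) | (2,2) | (2,0) | (0,1) | (0,2) | (0,0) | (1,1) | (1,2) | (1,0)
(2,2) | (2,2) | (2,0) | (2,1) | (0,2) | (0,0) | (0,1) | (1,2) | (1,0) | (1,1)


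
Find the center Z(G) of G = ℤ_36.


Z(G) = {g ∈ G | gx = xg for all x ∈ G}
ℤ_36 is abelian, so Z(G) = G

Z(ℤ_36) = ℤ_36


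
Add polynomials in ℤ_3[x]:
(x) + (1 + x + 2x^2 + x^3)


Add coefficients mod 3:
x^0: 0 + 1 = 1 (mod 3)
x^1: 1 + 1 = 2 (mod 3)
x^2: 0 + 2 = 2 (mod 3)
x^3: 0 + 1 = 1 (mod 3)
Result: 1 + 2x + 2x^2 + x^3

f + g = 1 + 2x + 2x^2 + x^3


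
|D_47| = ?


|D_n| = 2n (n rotations and n reflections)
|D_47| = 2×47 = 94

|D_47| = 94


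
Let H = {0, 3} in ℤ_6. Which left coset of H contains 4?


4 + H = {4 + h (mod 6) : h ∈ H}
4+0=4, 4+3=1
4 + H = {1, 4} = 1 + H

4 + H = {1, 4}


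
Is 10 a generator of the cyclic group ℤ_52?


g generates ℤ_n iff gcd(g, n) = 1
gcd(10, 52) = 2
Since gcd = 2 ≠ 1, ⟨10⟩ has order 26 < 52, so 10 is not a generator.

No, 10 does not generate ℤ_52


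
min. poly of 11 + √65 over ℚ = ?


Let α = 11 + √65. Then α - 11 = √65, so (α - 11)² = 65, giving α² - 22α + 56 = 0. Degree 2 and α ∉ ℚ, so this is the minimal polynomial.

Minimal polynomial: x² - 22x + 56


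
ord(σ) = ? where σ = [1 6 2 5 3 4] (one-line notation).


Cycle decomposition: (2 6 4 5 3)
Cycle lengths: 5
Order = lcm(5) = 5

ord(σ) = 5


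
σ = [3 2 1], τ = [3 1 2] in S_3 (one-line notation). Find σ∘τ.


σ∘τ: apply τ first, then σ
1 →τ 3 →σ 1
2 →τ 1 →σ 3
3 →τ 2 →σ 2

σ∘τ = [1 3 2]


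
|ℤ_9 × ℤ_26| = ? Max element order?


|ℤ_9 × ℤ_26| = 9 × 26 = 234
Max element order = lcm(9,26) = 234
Cyclic? Yes (gcd=1)

|ℤ_9×ℤ_26| = 234, max element order = 234


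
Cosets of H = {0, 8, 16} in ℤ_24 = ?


H = {0, 8, 16}, |H| = 3
Number of cosets = |G|/|H| = 24/3 = 8
0 + H = {0, 8, 16}
1 + H = {1, 9, 17}
2 + H = {2, 10, 18}
3 + H = {3, 11, 19}
4 + H = {4, 12, 20}
5 + H = {5, 13, 21}
6 + H = {6, 14, 22}
7 + H = {7, 15, 23}

Cosets: 0+H={0,8,16}; 1+H={1,9,17}; 2+H={2,10,18}; 3+H={3,11,19}; 4+H={4,12,20}; 5+H={5,13,21}; 6+H={6,14,22}; 7+H={7,15,23}


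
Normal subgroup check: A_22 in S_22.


H = A_22 in S_22
A_22 has index 2 in S_22, and every subgroup of index 2 is normal

Yes, normal subgroup


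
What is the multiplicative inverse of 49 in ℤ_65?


Use the extended Euclidean algorithm to write 1 = 49·s + 65·t; then s mod 65 is the inverse.
Euclidean algorithm:
  49 = 0·65 + 49
  65 = 1·49 + 16
  49 = 3·16 + 1
  16 = 16·1 + 0
gcd(49,65) = 1
Back-substitution gives: 49·(4) + 65·(-3) = 1
So 49⁻¹ ≡ 4 ≡ 4 (mod 65)
Check: 49 × 4 = 196 ≡ 1 (mod 65) ✓

49⁻¹ ≡ 4 (mod 65)


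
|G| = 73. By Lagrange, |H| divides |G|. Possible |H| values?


Lagrange's theorem: |H| divides |G|
|G| = 73
Divisors of 73: 1, 73

Possible subgroup orders: {1, 73}


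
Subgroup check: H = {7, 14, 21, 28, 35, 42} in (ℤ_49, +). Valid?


Subgroup test for H = {7, 14, 21, 28, 35, 42} in (ℤ_49, +):
(1) 0 ∈ H? No
(2) Closure: for all a,b ∈ H, (a+b) mod 49 ∈ H? No  [counterexample: 7 + 42 = 0 ∉ H]
(3) Inverses: for all a ∈ H, -a mod 49 ∈ H? Yes

No, H is not a subgroup of ℤ_49


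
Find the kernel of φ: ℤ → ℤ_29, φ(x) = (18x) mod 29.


Kernel = preimage of identity
ker(φ) = {x ∈ ℤ : 18x ≡ 0 (mod 29)}. gcd(18,29) = 1, so 18x ≡ 0 (mod 29) ⟺ x ≡ 0 (mod 29/1 = 29). Hence ker(φ) = 29ℤ

ker(φ) = 29ℤ


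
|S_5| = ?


|S_n| = n! (number of permutations of n symbols)
|S_5| = 5! = 120

|S_5| = 120


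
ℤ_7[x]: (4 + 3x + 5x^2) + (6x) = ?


Add coefficients mod 7:
x^0: 4 + 0 = 4 (mod 7)
x^1: 3 + 6 = 2 (mod 7)
x^2: 5 + 0 = 5 (mod 7)
Result: 4 + 2x + 5x^2

f + g = 4 + 2x + 5x^2


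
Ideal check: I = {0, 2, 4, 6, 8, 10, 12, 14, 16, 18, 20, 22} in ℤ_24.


Check ideal conditions for I = {0, 2, 4, 6, 8, 10, 12, 14, 16, 18, 20, 22} in ℤ_24:
(1) I is an additive subgroup? Yes
(2) For r ∈ ℤ_24 and a ∈ I: r·a ∈ I? Yes

Yes, I is an ideal of ℤ_24


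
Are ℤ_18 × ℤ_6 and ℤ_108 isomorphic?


Comparing ℤ_18 × ℤ_6 and ℤ_108:
gcd(18,6) = 6 ≠ 1. Max element order in ℤ_18×ℤ_6 is lcm(18,6) = 18 < 108, so it has no element of order 108

No, ℤ_18 × ℤ_6 ≇ ℤ_108


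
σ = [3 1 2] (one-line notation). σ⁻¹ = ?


To find σ⁻¹, swap domain and range:
σ(1) = 3 → σ⁻¹(3) = 1
σ(2) = 1 → σ⁻¹(1) = 2
σ(3) = 2 → σ⁻¹(2) = 3

σ⁻¹ = [2 3 1]


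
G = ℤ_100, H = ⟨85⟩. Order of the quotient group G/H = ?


|⟨85⟩| = n / gcd(85, 100) = 100 / 5 = 20
H is normal (ℤ_100 is abelian).
|G/H| = |G| / |H| = 100 / 20 = 5

|G/H| = 5


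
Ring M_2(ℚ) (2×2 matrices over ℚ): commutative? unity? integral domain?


Matrix multiplication is non-commutative for n ≥ 2; the identity matrix I is the unity; singular matrices give zero divisors, so not an integral domain
Commutative: No
Integral domain: No
Has unity: Yes

M_2(ℚ) (2×2 matrices over ℚ): Commutative=No, Unity=Yes


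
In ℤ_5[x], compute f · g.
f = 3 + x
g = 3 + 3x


Expand and collect like terms; reduce coefficients mod 5:
x^0: 3·3 = 9 ≡ 4 (mod 5)
x^1: 3·3 + 1·3 = 12 ≡ 2 (mod 5)
x^2: 1·3 = 3 ≡ 3 (mod 5)
Result: 4 + 2x + 3x^2

f · g = 4 + 2x + 3x^2


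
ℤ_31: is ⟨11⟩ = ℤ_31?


g generates ℤ_n iff gcd(g, n) = 1
gcd(11, 31) = 1
Since gcd = 1, 11 is a generator.

Yes, 11 generates ℤ_31


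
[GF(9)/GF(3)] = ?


GF(9) = GF(3^2), so the extension degree is 2

[GF(9)/GF(3)] = 2


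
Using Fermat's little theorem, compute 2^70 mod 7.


Fermat's little theorem: if p is prime and gcd(a,p)=1, then a^(p-1) ≡ 1 (mod p)
p = 7 is prime, gcd(2,7) = 1
Reduce exponent: 70 mod 6 = 4
So 2^70 ≡ 2^4 (mod 7)
2^4 mod 7 = 2

2^70 ≡ 2 (mod 7)


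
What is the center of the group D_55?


Z(G) = {g ∈ G | gx = xg for all x ∈ G}
For odd n, Z(D_n) = {e}: no nontrivial rotation commutes with all reflections

Z(D_55) = {e}


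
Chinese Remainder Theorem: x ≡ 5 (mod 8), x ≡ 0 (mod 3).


m₁ = 8, m₂ = 3, gcd = 1, so CRT applies. M = m₁·m₂ = 24
Let M₁ = M/m₁ = 3, M₂ = M/m₂ = 8
Find y₁ ≡ M₁⁻¹ (mod m₁): 3⁻¹ ≡ 3 (mod 8)
Find y₂ ≡ M₂⁻¹ (mod m₂): 8⁻¹ ≡ 2 (mod 3)
x = a₁·M₁·y₁ + a₂·M₂·y₂ = 5·3·3 + 0·8·2 = 45
Reduce mod 24: x ≡ 21
Check: 21 mod 8 = 5 ✓, 21 mod 3 = 0 ✓

x ≡ 21 (mod 24)


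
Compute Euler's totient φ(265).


Factor n: 265 = 5 × 53
φ(n) = n · ∏(1 - 1/p) over distinct primes p | n
φ(265) = 265 · (1 - 1/5) · (1 - 1/53) = 208

φ(265) = 208


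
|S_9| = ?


|S_n| = n! (number of permutations of n symbols)
|S_9| = 9! = 362880

|S_9| = 362880


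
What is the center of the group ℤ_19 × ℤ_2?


Z(G) = {g ∈ G | gx = xg for all x ∈ G}
Direct product of abelian groups is abelian, so Z(G) = G

Z(ℤ_19 × ℤ_2) = ℤ_19 × ℤ_2


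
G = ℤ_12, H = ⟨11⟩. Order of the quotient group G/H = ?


|⟨11⟩| = n / gcd(11, 12) = 12 / 1 = 12
H is normal (ℤ_12 is abelian).
|G/H| = |G| / |H| = 12 / 12 = 1

|G/H| = 1


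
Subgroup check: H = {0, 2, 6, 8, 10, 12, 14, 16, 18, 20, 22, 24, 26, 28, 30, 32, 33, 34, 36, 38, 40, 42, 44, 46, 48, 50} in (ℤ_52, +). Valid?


Subgroup test for H = {0, 2, 6, 8, 10, 12, 14, 16, 18, 20, 22, 24, 26, 28, 30, 32, 33, 34, 36, 38, 40, 42, 44, 46, 48, 50} in (ℤ_52, +):
(1) 0 ∈ H? Yes
(2) Closure: for all a,b ∈ H, (a+b) mod 52 ∈ H? No  [counterexample: 2 + 2 = 4 ∉ H]
(3) Inverses: for all a ∈ H, -a mod 52 ∈ H? No

No, H is not a subgroup of ℤ_52


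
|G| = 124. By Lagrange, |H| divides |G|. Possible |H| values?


Lagrange's theorem: |H| divides |G|
|G| = 124
Divisors of 124: 1, 2, 4, 31, 62, 124

Possible subgroup orders: {1, 2, 4, 31, 62, 124}


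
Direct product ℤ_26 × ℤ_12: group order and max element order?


|ℤ_26 × ℤ_12| = 26 × 12 = 312
Max element order = lcm(26,12) = 156
Cyclic? No (gcd=2)

|ℤ_26×ℤ_12| = 312, max element order = 156


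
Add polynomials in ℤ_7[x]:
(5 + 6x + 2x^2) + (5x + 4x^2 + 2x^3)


Add coefficients mod 7:
x^0: 5 + 0 = 5 (mod 7)
x^1: 6 + 5 = 4 (mod 7)
x^2: 2 + 4 = 6 (mod 7)
x^3: 0 + 2 = 2 (mod 7)
Result: 5 + 4x + 6x^2 + 2x^3

f + g = 5 + 4x + 6x^2 + 2x^3


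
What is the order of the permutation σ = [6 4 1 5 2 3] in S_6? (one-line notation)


Cycle decomposition: (1 6 3) (2 4 5)
Cycle lengths: 3, 3
Order = lcm(3, 3) = 3

ord(σ) = 3


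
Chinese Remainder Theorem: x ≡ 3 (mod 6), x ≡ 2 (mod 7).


m₁ = 6, m₂ = 7, gcd = 1, so CRT applies. M = m₁·m₂ = 42
Let M₁ = M/m₁ = 7, M₂ = M/m₂ = 6
Find y₁ ≡ M₁⁻¹ (mod m₁): 7⁻¹ ≡ 1 (mod 6)
Find y₂ ≡ M₂⁻¹ (mod m₂): 6⁻¹ ≡ 6 (mod 7)
x = a₁·M₁·y₁ + a₂·M₂·y₂ = 3·7·1 + 2·6·6 = 93
Reduce mod 42: x ≡ 9
Check: 9 mod 6 = 3 ✓, 9 mod 7 = 2 ✓

x ≡ 9 (mod 42)


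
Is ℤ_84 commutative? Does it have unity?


ℤ_84 is a commutative ring with unity 1; 84 = 2×42 is composite, so 2·42 ≡ 0 gives zero divisors (not an integral domain)
Commutative: Yes
Integral domain: No
Has unity: Yes

ℤ_84: Commutative=Yes, Unity=Yes


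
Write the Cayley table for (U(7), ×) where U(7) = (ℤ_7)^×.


Elements: {1, 2, 3, 4, 5, 6}
Operation: multiplication mod 7
Entry (a, b) = (a × b) mod 7

Cayley table:
  | 1 | 2 | 3 | 4 | 5 | 6
1 | 1 | 2 | 3 | 4 | 5 | 6
2 | 2 | 4 | 6 | 1 | 3 | 5
3 | 3 | 6 | 2 | 5 | 1 | 4
4 | 4 | 1 | 5 | 2 | 6 | 3
5 | 5 | 3 | 1 | 6 | 4 | 2
6 | 6 | 5 | 4 | 3 | 2 | 1


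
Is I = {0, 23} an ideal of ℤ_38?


Check ideal conditions for I = {0, 23} in ℤ_38:
(1) I is an additive subgroup? No
(2) For r ∈ ℤ_38 and a ∈ I: r·a ∈ I? No  [counterexample: r=2, a=23, r·a mod 38 = 8 ∉ I]

No, I is not an ideal of ℤ_38


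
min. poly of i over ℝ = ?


i satisfies x² + 1 = 0, irreducible over ℝ

Minimal polynomial: x² + 1


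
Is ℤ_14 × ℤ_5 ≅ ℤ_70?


Comparing ℤ_14 × ℤ_5 and ℤ_70:
gcd(14,5) = 1, so ℤ_14 × ℤ_5 ≅ ℤ_70 (CRT)

Yes, ℤ_14 × ℤ_5 ≅ ℤ_70


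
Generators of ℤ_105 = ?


g generates ℤ_n iff gcd(g,n) = 1
Prime factors of 105: 3, 5, 7
Generators are g ∈ {1,...,104} not divisible by any of these primes.
Generators: {1, 2, 4, 8, 11, 13, 16, 17, 19, 22, 23, 26, 29, 31, 32, 34, 37, 38, 41, 43, 44, 46, 47, 52, 53, 58, 59, 61, 62, 64, 67, 68, 71, 73, 74, 76, 79, 82, 83, 86, 88, 89, 92, 94, 97, 101, 103, 104}
Number of generators = φ(105) = 48

Generators of ℤ_105 = {1, 2, 4, 8, 11, 13, 16, 17, 19, 22, 23, 26, 29, 31, 32, 34, 37, 38, 41, 43, 44, 46, 47, 52, 53, 58, 59, 61, 62, 64, 67, 68, 71, 73, 74, 76, 79, 82, 83, 86, 88, 89, 92, 94, 97, 101, 103, 104}


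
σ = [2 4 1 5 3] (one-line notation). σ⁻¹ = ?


To find σ⁻¹, swap domain and range:
σ(1) = 2 → σ⁻¹(2) = 1
σ(2) = 4 → σ⁻¹(4) = 2
σ(3) = 1 → σ⁻¹(1) = 3
σ(4) = 5 → σ⁻¹(5) = 4
σ(5) = 3 → σ⁻¹(3) = 5

σ⁻¹ = [3 1 5 2 4]


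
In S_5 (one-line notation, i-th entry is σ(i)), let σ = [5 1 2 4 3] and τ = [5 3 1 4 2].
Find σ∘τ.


σ∘τ: apply τ first, then σ
1 →τ 5 →σ 3
2 →τ 3 →σ 2
3 →τ 1 →σ 5
4 →τ 4 →σ 4
5 →τ 2 →σ 1

σ∘τ = [3 2 5 4 1]


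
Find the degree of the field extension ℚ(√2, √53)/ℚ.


[ℚ(√2,√53):ℚ] = [ℚ(√2,√53):ℚ(√2)]·[ℚ(√2):ℚ] = 2·2 = 4

[ℚ(√2, √53)/ℚ] = 4


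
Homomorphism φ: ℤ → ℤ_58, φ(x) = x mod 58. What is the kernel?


Kernel = preimage of identity
ker(φ) = {x ∈ ℤ : x ≡ 0 (mod 58)} = 58ℤ = {0, ±58, ±116, ...}

ker(φ) = 58ℤ


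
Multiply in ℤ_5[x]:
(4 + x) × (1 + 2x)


Expand and collect like terms; reduce coefficients mod 5:
x^0: 4·1 = 4 ≡ 4 (mod 5)
x^1: 4·2 + 1·1 = 9 ≡ 4 (mod 5)
x^2: 1·2 = 2 ≡ 2 (mod 5)
Result: 4 + 4x + 2x^2

f · g = 4 + 4x + 2x^2


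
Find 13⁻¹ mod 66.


Use the extended Euclidean algorithm to write 1 = 13·s + 66·t; then s mod 66 is the inverse.
Euclidean algorithm:
  13 = 0·66 + 13
  66 = 5·13 + 1
  13 = 13·1 + 0
gcd(13,66) = 1
Back-substitution gives: 13·(-5) + 66·(1) = 1
So 13⁻¹ ≡ -5 ≡ 61 (mod 66)
Check: 13 × 61 = 793 ≡ 1 (mod 66) ✓

13⁻¹ ≡ 61 (mod 66)


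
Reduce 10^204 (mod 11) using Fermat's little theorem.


Fermat's little theorem: if p is prime and gcd(a,p)=1, then a^(p-1) ≡ 1 (mod p)
p = 11 is prime, gcd(10,11) = 1
Reduce exponent: 204 mod 10 = 4
So 10^204 ≡ 10^4 (mod 11)
10^4 mod 11 = 1

10^204 ≡ 1 (mod 11)


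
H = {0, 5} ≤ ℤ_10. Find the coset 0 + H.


0 + H = {0 + h (mod 10) : h ∈ H}
0+0=0, 0+5=5

0 + H = {0, 5}


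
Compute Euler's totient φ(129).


Factor n: 129 = 3 × 43
φ(n) = n · ∏(1 - 1/p) over distinct primes p | n
φ(129) = 129 · (1 - 1/3) · (1 - 1/43) = 84

φ(129) = 84


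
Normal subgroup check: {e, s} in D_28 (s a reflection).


H = {e, s} in D_28 (s a reflection)
r·s·r⁻¹ = sr⁻² ≠ s for n ≥ 3, so {e, s} is not closed under conjugation

No, not a normal subgroup


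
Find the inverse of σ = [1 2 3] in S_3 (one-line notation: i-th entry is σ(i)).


To find σ⁻¹, swap domain and range:
σ(1) = 1 → σ⁻¹(1) = 1
σ(2) = 2 → σ⁻¹(2) = 2
σ(3) = 3 → σ⁻¹(3) = 3

σ⁻¹ = [1 2 3]


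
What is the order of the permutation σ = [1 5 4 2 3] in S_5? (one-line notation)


Cycle decomposition: (2 5 3 4)
Cycle lengths: 4
Order = lcm(4) = 4

ord(σ) = 4


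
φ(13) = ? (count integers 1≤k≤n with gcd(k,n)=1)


φ(n) = count of k ∈ {1,...,n} with gcd(k,n)=1
Coprimes to 13: {1, 2, 3, 4, 5, 6, 7, 8, 9, 10, 11, 12}
Count: 12

φ(13) = 12


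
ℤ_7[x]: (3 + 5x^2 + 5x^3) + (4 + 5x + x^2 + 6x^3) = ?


Add coefficients mod 7:
x^0: 3 + 4 = 0 (mod 7)
x^1: 0 + 5 = 5 (mod 7)
x^2: 5 + 1 = 6 (mod 7)
x^3: 5 + 6 = 4 (mod 7)
Result: 5x + 6x^2 + 4x^3

f + g = 5x + 6x^2 + 4x^3


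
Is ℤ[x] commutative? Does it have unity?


Polynomial ring over ℤ (an integral domain) is a commutative integral domain with unity 1
Commutative: Yes
Integral domain: Yes
Has unity: Yes

ℤ[x]: Commutative=Yes, Unity=Yes


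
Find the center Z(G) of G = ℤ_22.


Z(G) = {g ∈ G | gx = xg for all x ∈ G}
ℤ_22 is abelian, so Z(G) = G

Z(ℤ_22) = ℤ_22


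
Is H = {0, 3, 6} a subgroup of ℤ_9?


Subgroup test for H = {0, 3, 6} in (ℤ_9, +):
(1) 0 ∈ H? Yes
(2) Closure: for all a,b ∈ H, (a+b) mod 9 ∈ H? Yes
(3) Inverses: for all a ∈ H, -a mod 9 ∈ H? Yes

Yes, H is a subgroup of ℤ_9


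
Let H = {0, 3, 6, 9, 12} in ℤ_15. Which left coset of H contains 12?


12 + H = {12 + h (mod 15) : h ∈ H}
12+0=12, 12+3=0, 12+6=3, 12+9=6, 12+12=9
12 + H = {0, 3, 6, 9, 12} = 0 + H

12 + H = {0, 3, 6, 9, 12}


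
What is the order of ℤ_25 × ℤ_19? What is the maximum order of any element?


|ℤ_25 × ℤ_19| = 25 × 19 = 475
Max element order = lcm(25,19) = 475
Cyclic? Yes (gcd=1)

|ℤ_25×ℤ_19| = 475, max element order = 475


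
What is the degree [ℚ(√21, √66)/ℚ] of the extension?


[ℚ(√21,√66):ℚ] = [ℚ(√21,√66):ℚ(√21)]·[ℚ(√21):ℚ] = 2·2 = 4

[ℚ(√21, √66)/ℚ] = 4


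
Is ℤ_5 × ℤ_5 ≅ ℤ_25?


Comparing ℤ_5 × ℤ_5 and ℤ_25:
gcd(5,5) = 5 ≠ 1. Max element order in ℤ_5×ℤ_5 is lcm(5,5) = 5 < 25, so it has no element of order 25

No, ℤ_5 × ℤ_5 ≇ ℤ_25


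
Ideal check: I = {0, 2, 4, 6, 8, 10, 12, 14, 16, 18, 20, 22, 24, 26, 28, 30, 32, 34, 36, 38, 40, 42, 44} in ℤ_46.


Check ideal conditions for I = {0, 2, 4, 6, 8, 10, 12, 14, 16, 18, 20, 22, 24, 26, 28, 30, 32, 34, 36, 38, 40, 42, 44} in ℤ_46:
(1) I is an additive subgroup? Yes
(2) For r ∈ ℤ_46 and a ∈ I: r·a ∈ I? Yes

Yes, I is an ideal of ℤ_46


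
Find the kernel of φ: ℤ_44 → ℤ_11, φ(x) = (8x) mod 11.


Kernel = preimage of identity
ker(φ) = {x ∈ ℤ_44 : 8x ≡ 0 (mod 11)}. Since 11 | 44, φ is well-defined. The kernel is the cyclic subgroup ⟨11⟩ of ℤ_44 (order 4), i.e. {0, 11, 22, 33}

ker(φ) = {0, 11, 22, 33}


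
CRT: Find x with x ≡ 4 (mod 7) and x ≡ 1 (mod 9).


m₁ = 7, m₂ = 9, gcd = 1, so CRT applies. M = m₁·m₂ = 63
Let M₁ = M/m₁ = 9, M₂ = M/m₂ = 7
Find y₁ ≡ M₁⁻¹ (mod m₁): 9⁻¹ ≡ 4 (mod 7)
Find y₂ ≡ M₂⁻¹ (mod m₂): 7⁻¹ ≡ 4 (mod 9)
x = a₁·M₁·y₁ + a₂·M₂·y₂ = 4·9·4 + 1·7·4 = 172
Reduce mod 63: x ≡ 46
Check: 46 mod 7 = 4 ✓, 46 mod 9 = 1 ✓

x ≡ 46 (mod 63)


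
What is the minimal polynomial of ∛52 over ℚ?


∛52 satisfies x³ - 52 = 0, irreducible over ℚ (no rational root; 52 is not a perfect cube)

Minimal polynomial: x³ - 52


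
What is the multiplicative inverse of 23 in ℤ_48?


Use the extended Euclidean algorithm to write 1 = 23·s + 48·t; then s mod 48 is the inverse.
Euclidean algorithm:
  23 = 0·48 + 23
  48 = 2·23 + 2
  23 = 11·2 + 1
  2 = 2·1 + 0
gcd(23,48) = 1
Back-substitution gives: 23·(23) + 48·(-11) = 1
So 23⁻¹ ≡ 23 ≡ 23 (mod 48)
Check: 23 × 23 = 529 ≡ 1 (mod 48) ✓

23⁻¹ ≡ 23 (mod 48)


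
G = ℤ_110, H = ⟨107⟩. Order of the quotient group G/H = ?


|⟨107⟩| = n / gcd(107, 110) = 110 / 1 = 110
H is normal (ℤ_110 is abelian).
|G/H| = |G| / |H| = 110 / 110 = 1

|G/H| = 1


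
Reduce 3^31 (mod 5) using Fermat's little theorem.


Fermat's little theorem: if p is prime and gcd(a,p)=1, then a^(p-1) ≡ 1 (mod p)
p = 5 is prime, gcd(3,5) = 1
Reduce exponent: 31 mod 4 = 3
So 3^31 ≡ 3^3 (mod 5)
3^3 mod 5 = 2

3^31 ≡ 2 (mod 5)


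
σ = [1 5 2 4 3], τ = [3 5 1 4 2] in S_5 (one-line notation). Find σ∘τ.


σ∘τ: apply τ first, then σ
1 →τ 3 →σ 2
2 →τ 5 →σ 3
3 →τ 1 →σ 1
4 →τ 4 →σ 4
5 →τ 2 →σ 5

σ∘τ = [2 3 1 4 5]


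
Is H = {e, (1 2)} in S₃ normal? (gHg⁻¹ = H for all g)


H = {e, (1 2)} in S₃
(1 3)(1 2)(1 3)⁻¹ = (2 3) ∉ {e, (1 2)}, so it is not normal

No, not a normal subgroup


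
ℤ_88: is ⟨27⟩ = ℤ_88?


g generates ℤ_n iff gcd(g, n) = 1
gcd(27, 88) = 1
Since gcd = 1, 27 is a generator.

Yes, 27 generates ℤ_88


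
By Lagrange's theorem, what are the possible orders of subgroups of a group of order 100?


Lagrange's theorem: |H| divides |G|
|G| = 100
Divisors of 100: 1, 2, 4, 5, 10, 20, 25, 50, 100

Possible subgroup orders: {1, 2, 4, 5, 10, 20, 25, 50, 100}


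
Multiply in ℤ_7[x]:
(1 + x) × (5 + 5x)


Expand and collect like terms; reduce coefficients mod 7:
x^0: 1·5 = 5 ≡ 5 (mod 7)
x^1: 1·5 + 1·5 = 10 ≡ 3 (mod 7)
x^2: 1·5 = 5 ≡ 5 (mod 7)
Result: 5 + 3x + 5x^2

f · g = 5 + 3x + 5x^2


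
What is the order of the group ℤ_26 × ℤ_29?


|A × B| = |A| · |B|
|ℤ_26 × ℤ_29| = 26 × 29 = 754

|ℤ_26 × ℤ_29| = 754


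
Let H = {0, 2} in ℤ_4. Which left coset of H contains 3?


3 + H = {3 + h (mod 4) : h ∈ H}
3+0=3, 3+2=1
3 + H = {1, 3} = 1 + H

3 + H = {1, 3}


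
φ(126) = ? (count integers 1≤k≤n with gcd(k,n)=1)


Factor n: 126 = 2 × 3^2 × 7
φ(n) = n · ∏(1 - 1/p) over distinct primes p | n
φ(126) = 126 · (1 - 1/2) · (1 - 1/3) · (1 - 1/7) = 36

φ(126) = 36


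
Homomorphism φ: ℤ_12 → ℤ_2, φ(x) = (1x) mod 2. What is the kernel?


Kernel = preimage of identity
ker(φ) = {x ∈ ℤ_12 : 1x ≡ 0 (mod 2)}. Since 2 | 12, φ is well-defined. The kernel is the cyclic subgroup ⟨2⟩ of ℤ_12 (order 6), i.e. {0, 2, 4, 6, 8, 10}

ker(φ) = {0, 2, 4, 6, 8, 10}


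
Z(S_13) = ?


Z(G) = {g ∈ G | gx = xg for all x ∈ G}
S_n is non-abelian for n ≥ 3; Z(S_13) is trivial

Z(S_13) = {e}


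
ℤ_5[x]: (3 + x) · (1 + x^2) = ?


Expand and collect like terms; reduce coefficients mod 5:
x^0: 3·1 = 3 ≡ 3 (mod 5)
x^1: 3·0 + 1·1 = 1 ≡ 1 (mod 5)
x^2: 3·1 + 1·0 = 3 ≡ 3 (mod 5)
x^3: 1·1 = 1 ≡ 1 (mod 5)
Result: 3 + x + 3x^2 + x^3

f · g = 3 + x + 3x^2 + x^3


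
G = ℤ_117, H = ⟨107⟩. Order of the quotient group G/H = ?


|⟨107⟩| = n / gcd(107, 117) = 117 / 1 = 117
H is normal (ℤ_117 is abelian).
|G/H| = |G| / |H| = 117 / 117 = 1

|G/H| = 1


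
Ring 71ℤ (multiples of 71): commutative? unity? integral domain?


71ℤ is a commutative ring under +,× but has no multiplicative identity (1 ∉ 71ℤ); it has no zero divisors, but without unity it is not an integral domain
Commutative: Yes
Integral domain: No
Has unity: No

71ℤ (multiples of 71): Commutative=Yes, Unity=No


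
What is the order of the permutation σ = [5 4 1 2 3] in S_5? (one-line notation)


Cycle decomposition: (1 5 3) (2 4)
Cycle lengths: 3, 2
Order = lcm(3, 2) = 6

ord(σ) = 6


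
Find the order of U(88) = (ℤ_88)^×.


U(n) is the group of units mod n; |U(n)| = φ(n)
|U(88)| = φ(88) = 40

|U(88) = (ℤ_88)^×| = 40


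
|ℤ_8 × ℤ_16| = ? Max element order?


|ℤ_8 × ℤ_16| = 8 × 16 = 128
Max element order = lcm(8,16) = 16
Cyclic? No (gcd=8)

|ℤ_8×ℤ_16| = 128, max element order = 16


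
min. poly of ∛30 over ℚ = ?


∛30 satisfies x³ - 30 = 0, irreducible over ℚ (no rational root; 30 is not a perfect cube)

Minimal polynomial: x³ - 30


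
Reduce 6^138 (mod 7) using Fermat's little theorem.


Fermat's little theorem: if p is prime and gcd(a,p)=1, then a^(p-1) ≡ 1 (mod p)
p = 7 is prime, gcd(6,7) = 1
Reduce exponent: 138 mod 6 = 0
So 6^138 ≡ 6^0 (mod 7)
6^0 = 1

6^138 ≡ 1 (mod 7)


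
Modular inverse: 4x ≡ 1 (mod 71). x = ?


Use the extended Euclidean algorithm to write 1 = 4·s + 71·t; then s mod 71 is the inverse.
Euclidean algorithm:
  4 = 0·71 + 4
  71 = 17·4 + 3
  4 = 1·3 + 1
  3 = 3·1 + 0
gcd(4,71) = 1
Back-substitution gives: 4·(18) + 71·(-1) = 1
So 4⁻¹ ≡ 18 ≡ 18 (mod 71)
Check: 4 × 18 = 72 ≡ 1 (mod 71) ✓

4⁻¹ ≡ 18 (mod 71)


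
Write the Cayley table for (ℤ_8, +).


Elements: {0, 1, 2, 3, 4, 5, 6, 7}
Operation: addition mod 8
Entry (a, b) = (a + b) mod 8

Cayley table:
  | 0 | 1 | 2 | 3 | 4 | 5 | 6 | 7
0 | 0 | 1 | 2 | 3 | 4 | 5 | 6 | 7
1 | 1 | 2 | 3 | 4 | 5 | 6 | 7 | 0
2 | 2 | 3 | 4 | 5 | 6 | 7 | 0 | 1
3 | 3 | 4 | 5 | 6 | 7 | 0 | 1 | 2
4 | 4 | 5 | 6 | 7 | 0 | 1 | 2 | 3
5 | 5 | 6 | 7 | 0 | 1 | 2 | 3 | 4
6 | 6 | 7 | 0 | 1 | 2 | 3 | 4 | 5
7 | 7 | 0 | 1 | 2 | 3 | 4 | 5 | 6


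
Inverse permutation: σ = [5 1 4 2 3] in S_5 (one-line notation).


To find σ⁻¹, swap domain and range:
σ(1) = 5 → σ⁻¹(5) = 1
σ(2) = 1 → σ⁻¹(1) = 2
σ(3) = 4 → σ⁻¹(4) = 3
σ(4) = 2 → σ⁻¹(2) = 4
σ(5) = 3 → σ⁻¹(3) = 5

σ⁻¹ = [2 4 5 3 1]


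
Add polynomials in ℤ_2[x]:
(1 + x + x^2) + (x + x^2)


Add coefficients mod 2:
x^0: 1 + 0 = 1 (mod 2)
x^1: 1 + 1 = 0 (mod 2)
x^2: 1 + 1 = 0 (mod 2)
Result: 1

f + g = 1


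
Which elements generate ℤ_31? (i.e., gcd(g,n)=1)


g generates ℤ_n iff gcd(g,n) = 1
Prime factors of 31: 31
Generators are g ∈ {1,...,30} not divisible by any of these primes.
Generators: {1, 2, 3, 4, 5, 6, 7, 8, 9, 10, 11, 12, 13, 14, 15, 16, 17, 18, 19, 20, 21, 22, 23, 24, 25, 26, 27, 28, 29, 30}
Number of generators = φ(31) = 30

Generators of ℤ_31 = {1, 2, 3, 4, 5, 6, 7, 8, 9, 10, 11, 12, 13, 14, 15, 16, 17, 18, 19, 20, 21, 22, 23, 24, 25, 26, 27, 28, 29, 30}
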